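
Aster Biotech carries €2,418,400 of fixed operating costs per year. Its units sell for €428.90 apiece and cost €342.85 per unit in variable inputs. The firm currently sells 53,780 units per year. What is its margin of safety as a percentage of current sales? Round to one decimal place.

Unit CM = price − variable cost = €428.90 − €342.85 = €86.05. Break-even units = €2,418,400 ÷ €86.05 = 28,104.59; break-even revenue = 28,104.59 × €428.90 = €12,054,058.80.
Current sales = 53,780 × €428.90 = €23,066,242.00.
Margin of safety = (€23,066,242.00 − €12,054,058.80) ÷ €23,066,242.00 = 47.7%.

47.7%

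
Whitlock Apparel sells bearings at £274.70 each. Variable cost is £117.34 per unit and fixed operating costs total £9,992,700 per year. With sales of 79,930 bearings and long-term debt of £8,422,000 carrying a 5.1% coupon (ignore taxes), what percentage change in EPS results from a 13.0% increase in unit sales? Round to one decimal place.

Contribution at this volume is 79,930 × £157.36 = £12,577,784.80.
EBIT = £12,577,784.80 − £9,992,700 = £2,585,084.80.
After interest of £429,522.00, pre-tax earnings = £2,155,562.80.
Degree of combined leverage = contribution ÷ (EBIT − I) = £12,577,784.80 ÷ £2,155,562.80 = 5.8350.
%ΔEPS = DCL × %ΔSales = 5.8350 × +13.0% = +75.9%.

+75.9%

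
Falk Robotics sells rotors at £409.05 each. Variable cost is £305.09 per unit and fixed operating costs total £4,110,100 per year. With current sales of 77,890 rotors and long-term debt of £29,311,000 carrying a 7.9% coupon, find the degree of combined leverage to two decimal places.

4.84

At 77,890 units, contribution = 77,890 × £103.96 = £8,097,444.40.
Subtracting fixed costs: EBIT = £8,097,444.40 − £4,110,100 = £3,987,344.40. Interest = £2,315,569.00.
DOL = £8,097,444.40 ÷ £3,987,344.40 = 2.0308; DFL = £3,987,344.40 ÷ £1,671,775.40 = 2.3851.
DCL = DOL × DFL = 2.0308 × 2.3851 = 4.8437.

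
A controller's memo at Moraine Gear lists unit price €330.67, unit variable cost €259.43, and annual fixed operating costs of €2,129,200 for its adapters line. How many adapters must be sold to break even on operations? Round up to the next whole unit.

29,888 adapters

Contribution margin per unit = €330.67 − €259.43 = €71.24.
Units to break even: €2,129,200 ÷ €71.24 = 29,887.70, rounded up to 29,888.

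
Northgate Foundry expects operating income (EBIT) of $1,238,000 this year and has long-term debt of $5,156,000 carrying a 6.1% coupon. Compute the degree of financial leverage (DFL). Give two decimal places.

Annual interest charges come to $314,516.00.
Degree of financial leverage = EBIT / (EBIT − interest) = $1,238,000 / $923,484.00 = 1.3406.

1.34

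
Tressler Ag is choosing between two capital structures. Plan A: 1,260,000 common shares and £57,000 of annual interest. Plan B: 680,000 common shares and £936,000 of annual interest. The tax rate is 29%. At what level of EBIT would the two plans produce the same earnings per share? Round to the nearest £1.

At indifference, (EBIT − 57,000)(1 − t)/1,260,000 = (EBIT − 936,000)(1 − t)/680,000.
Cancelling (1 − t) and cross-multiplying: 680,000·(EBIT − 57,000) = 1,260,000·(EBIT − 936,000).
EBIT × (1,260,000 − 680,000) = 936,000 × 1,260,000 − 57,000 × 680,000 = 1,140,600,000,000, so EBIT = 1,140,600,000,000 ÷ 580,000 = 1,966,551.72.

£1,966,552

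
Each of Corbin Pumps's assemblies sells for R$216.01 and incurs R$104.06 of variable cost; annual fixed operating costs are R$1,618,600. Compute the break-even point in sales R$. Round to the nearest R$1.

R$3,123,124

CM per unit = R$216.01 − R$104.06 = R$111.95; CM ratio = R$111.95 / R$216.01 = 0.5183.
Break-even revenue = fixed costs × price ÷ CM = R$1,618,600 × R$216.01 ÷ R$111.95 = R$3,123,124.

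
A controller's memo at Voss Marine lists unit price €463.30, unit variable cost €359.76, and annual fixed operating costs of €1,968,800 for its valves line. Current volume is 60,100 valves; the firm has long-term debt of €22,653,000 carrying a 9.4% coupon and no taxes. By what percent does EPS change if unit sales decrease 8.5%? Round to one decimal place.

-24.9%

At 60,100 units, contribution = 60,100 × €103.54 = €6,222,754.00.
Operating income = contribution − fixed costs = €6,222,754.00 − €1,968,800 = €4,253,954.00.
After interest of €2,129,382.00, pre-tax earnings = €2,124,572.00.
Degree of combined leverage = contribution ÷ (EBIT − I) = €6,222,754.00 ÷ €2,124,572.00 = 2.9289.
EPS therefore changes by 2.9289 × (-8.5%) = -24.9%.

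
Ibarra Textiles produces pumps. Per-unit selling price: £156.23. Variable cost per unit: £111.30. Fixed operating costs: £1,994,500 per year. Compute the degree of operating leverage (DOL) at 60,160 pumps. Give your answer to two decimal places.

At 60,160 units, contribution = 60,160 × £44.93 = £2,702,988.80.
Operating income = contribution − fixed costs = £2,702,988.80 − £1,994,500 = £708,488.80.
So DOL = total CM / EBIT = £2,702,988.80 / £708,488.80 = 3.8151.

3.82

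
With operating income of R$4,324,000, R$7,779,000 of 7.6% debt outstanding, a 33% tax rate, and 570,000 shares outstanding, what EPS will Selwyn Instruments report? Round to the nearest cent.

Interest = R$591,204.00, so EBT = R$4,324,000 − R$591,204.00 = R$3,732,796.00.
Net income = R$3,732,796.00 × (1 − 0.33) = R$2,500,973.32.
EPS = R$2,500,973.32 ÷ 570,000 = R$4.39.

R$4.39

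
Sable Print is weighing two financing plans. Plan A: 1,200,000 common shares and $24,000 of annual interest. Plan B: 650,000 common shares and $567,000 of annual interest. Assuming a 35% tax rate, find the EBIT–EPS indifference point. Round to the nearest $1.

$1,208,727

At indifference, (EBIT − 24,000)(1 − t)/1,200,000 = (EBIT − 567,000)(1 − t)/650,000.
Cancelling (1 − t) and cross-multiplying: 650,000·(EBIT − 24,000) = 1,200,000·(EBIT − 567,000).
EBIT × (1,200,000 − 650,000) = 567,000 × 1,200,000 − 24,000 × 650,000 = 664,800,000,000, so EBIT = 664,800,000,000 ÷ 550,000 = 1,208,727.27.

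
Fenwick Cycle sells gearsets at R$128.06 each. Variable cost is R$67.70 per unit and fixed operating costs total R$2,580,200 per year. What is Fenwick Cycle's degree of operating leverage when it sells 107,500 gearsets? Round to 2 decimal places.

1.66

Total contribution margin = 107,500 × R$60.36 = R$6,488,700.00.
Subtracting fixed costs: EBIT = R$6,488,700.00 − R$2,580,200 = R$3,908,500.00.
So DOL = total CM / EBIT = R$6,488,700.00 / R$3,908,500.00 = 1.6602.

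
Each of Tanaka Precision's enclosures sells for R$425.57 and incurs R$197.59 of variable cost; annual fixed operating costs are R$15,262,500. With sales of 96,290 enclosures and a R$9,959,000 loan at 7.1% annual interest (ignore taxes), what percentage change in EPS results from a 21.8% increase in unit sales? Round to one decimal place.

Total contribution margin = 96,290 × R$227.98 = R$21,952,194.20.
EBIT = R$21,952,194.20 − R$15,262,500 = R$6,689,694.20.
After interest of R$707,089.00, pre-tax earnings = R$5,982,605.20.
Degree of combined leverage = contribution ÷ (EBIT − I) = R$21,952,194.20 ÷ R$5,982,605.20 = 3.6693.
%ΔEPS = DCL × %ΔSales = 3.6693 × +21.8% = +80.0%.

+80.0%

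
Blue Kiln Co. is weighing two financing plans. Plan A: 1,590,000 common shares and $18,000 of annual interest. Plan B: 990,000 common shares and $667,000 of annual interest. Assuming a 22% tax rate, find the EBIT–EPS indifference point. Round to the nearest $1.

$1,737,850

Set EPS_A = EPS_B: (EBIT − $18,000)(1 − 0.22) ÷ 1,590,000 = (EBIT − $667,000)(1 − 0.22) ÷ 990,000.
The (1 − t) factor cancels: (EBIT − 18,000) × 990,000 = (EBIT − 667,000) × 1,590,000.
EBIT × (1,590,000 − 990,000) = 667,000 × 1,590,000 − 18,000 × 990,000 = 1,042,710,000,000, so EBIT = 1,042,710,000,000 ÷ 600,000 = 1,737,850.00.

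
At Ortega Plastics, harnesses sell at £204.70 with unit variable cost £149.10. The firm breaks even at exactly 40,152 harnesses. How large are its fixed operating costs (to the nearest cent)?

Each unit contributes £204.70 − £149.10 = £55.60.
Since BE = FC / CM, FC = 40,152 × £55.60 = £2,232,451.20.

£2,232,451.20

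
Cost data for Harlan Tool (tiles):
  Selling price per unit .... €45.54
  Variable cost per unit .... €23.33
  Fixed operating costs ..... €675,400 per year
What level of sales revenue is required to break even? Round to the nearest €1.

€1,384,859

Contribution margin per unit = €45.54 − €23.33 = €22.21, a CM ratio of €22.21 ÷ €45.54 = 0.4877.
Break-even sales = FC ÷ CM ratio = €675,400 × €45.54 / €22.21 = €1,384,859.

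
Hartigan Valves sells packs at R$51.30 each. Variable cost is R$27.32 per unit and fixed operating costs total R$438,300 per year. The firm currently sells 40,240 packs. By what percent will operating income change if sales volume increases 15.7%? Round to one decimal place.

At 40,240 units, contribution = 40,240 × R$23.98 = R$964,955.20.
Operating income = contribution − fixed costs = R$964,955.20 − R$438,300 = R$526,655.20.
Degree of operating leverage = R$964,955.20 / R$526,655.20 = 1.8322.
So EBIT moves 1.8322 × (+15.7%) = +28.8%.

+28.8%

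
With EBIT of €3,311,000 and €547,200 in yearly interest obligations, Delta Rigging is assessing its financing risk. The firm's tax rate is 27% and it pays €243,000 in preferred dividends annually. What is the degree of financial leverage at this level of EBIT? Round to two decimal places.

1.36

Interest = €547,200.00.
Preferred dividends grossed up pre-tax: €243,000 / (1 − 0.27) = €332,876.71.
DFL = EBIT ÷ [EBIT − I − D_p/(1−t)] = €3,311,000 ÷ [€3,311,000 − €547,200.00 − €332,876.71] = €3,311,000 ÷ €2,430,923.29 = 1.3620.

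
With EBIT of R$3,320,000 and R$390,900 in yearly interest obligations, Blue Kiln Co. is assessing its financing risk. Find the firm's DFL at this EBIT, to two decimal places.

1.13

Interest = R$390,900.00.
DFL = EBIT ÷ (EBIT − I) = R$3,320,000 ÷ (R$3,320,000 − R$390,900.00) = R$3,320,000 ÷ R$2,929,100.00 = 1.1335.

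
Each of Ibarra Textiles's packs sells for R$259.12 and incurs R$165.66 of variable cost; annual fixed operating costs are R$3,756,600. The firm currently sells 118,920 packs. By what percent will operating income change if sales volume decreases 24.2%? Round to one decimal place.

At 118,920 units, contribution = 118,920 × R$93.46 = R$11,114,263.20.
EBIT = R$11,114,263.20 − R$3,756,600 = R$7,357,663.20.
DOL = contribution ÷ EBIT = R$11,114,263.20 ÷ R$7,357,663.20 = 1.5106.
%ΔEBIT = DOL × %ΔSales = 1.5106 × -24.2% = -36.6%.

-36.6%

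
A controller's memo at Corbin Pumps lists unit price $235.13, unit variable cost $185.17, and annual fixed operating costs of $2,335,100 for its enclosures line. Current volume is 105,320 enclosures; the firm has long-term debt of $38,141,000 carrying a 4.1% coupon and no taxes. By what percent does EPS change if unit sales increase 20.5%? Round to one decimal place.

Total contribution margin = 105,320 × $49.96 = $5,261,787.20.
Operating income = contribution − fixed costs = $5,261,787.20 − $2,335,100 = $2,926,687.20.
Interest = $1,563,781.00, so EBIT − I = $1,362,906.20.
DCL = total CM / (EBIT − I) = $5,261,787.20 / $1,362,906.20 = 3.8607.
EPS therefore changes by 3.8607 × (+20.5%) = +79.1%.

+79.1%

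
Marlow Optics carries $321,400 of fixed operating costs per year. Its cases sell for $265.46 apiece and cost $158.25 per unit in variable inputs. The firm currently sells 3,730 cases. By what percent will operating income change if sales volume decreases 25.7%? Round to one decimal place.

Total contribution margin = 3,730 × $107.21 = $399,893.30.
Subtracting fixed costs: EBIT = $399,893.30 − $321,400 = $78,493.30.
DOL = contribution ÷ EBIT = $399,893.30 ÷ $78,493.30 = 5.0946.
Operating income changes by 5.0946 × -25.7% = -130.9%.

-130.9%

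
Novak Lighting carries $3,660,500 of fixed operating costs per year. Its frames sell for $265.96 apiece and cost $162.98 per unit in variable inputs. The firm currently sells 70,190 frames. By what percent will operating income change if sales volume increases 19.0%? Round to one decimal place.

+38.5%

Contribution at this volume is 70,190 × $102.98 = $7,228,166.20.
EBIT = $7,228,166.20 − $3,660,500 = $3,567,666.20.
So DOL = total CM / EBIT = $7,228,166.20 / $3,567,666.20 = 2.0260.
%ΔEBIT = DOL × %ΔSales = 2.0260 × +19.0% = +38.5%.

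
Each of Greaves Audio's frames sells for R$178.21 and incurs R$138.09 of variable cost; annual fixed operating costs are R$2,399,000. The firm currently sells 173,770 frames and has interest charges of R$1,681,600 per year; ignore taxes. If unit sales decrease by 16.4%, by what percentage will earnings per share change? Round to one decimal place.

Total contribution margin = 173,770 × R$40.12 = R$6,971,652.40.
Subtracting fixed costs: EBIT = R$6,971,652.40 − R$2,399,000 = R$4,572,652.40.
Interest = R$1,681,600.00, so EBIT − I = R$2,891,052.40.
DCL = total CM / (EBIT − I) = R$6,971,652.40 / R$2,891,052.40 = 2.4115.
%ΔEPS = DCL × %ΔSales = 2.4115 × -16.4% = -39.5%.

-39.5%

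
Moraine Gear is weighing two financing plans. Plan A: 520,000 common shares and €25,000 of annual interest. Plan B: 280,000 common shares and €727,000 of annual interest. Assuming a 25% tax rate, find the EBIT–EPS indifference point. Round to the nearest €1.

At indifference, (EBIT − 25,000)(1 − t)/520,000 = (EBIT − 727,000)(1 − t)/280,000.
Cancelling (1 − t) and cross-multiplying: 280,000·(EBIT − 25,000) = 520,000·(EBIT − 727,000).
Solving, EBIT = (727,000·520,000 − 25,000·280,000) / (520,000 − 280,000) = 371,040,000,000 / 240,000 = 1,546,000.00.

€1,546,000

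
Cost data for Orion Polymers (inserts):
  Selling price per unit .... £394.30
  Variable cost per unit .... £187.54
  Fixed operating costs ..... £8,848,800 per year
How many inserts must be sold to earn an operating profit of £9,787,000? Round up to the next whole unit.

90,133 inserts

Unit CM = price − variable cost = £394.30 − £187.54 = £206.76.
Required volume = (fixed costs + target profit) ÷ CM = (£8,848,800 + £9,787,000) ÷ £206.76 = 90,132.52, so 90,133 inserts.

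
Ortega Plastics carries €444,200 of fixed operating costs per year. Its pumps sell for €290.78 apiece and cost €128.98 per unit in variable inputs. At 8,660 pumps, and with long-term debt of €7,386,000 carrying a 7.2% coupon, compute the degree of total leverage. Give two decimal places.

3.30

At 8,660 units, contribution = 8,660 × €161.80 = €1,401,188.00.
Subtracting fixed costs: EBIT = €1,401,188.00 − €444,200 = €956,988.00. Interest = €531,792.00.
DOL = €1,401,188.00 ÷ €956,988.00 = 1.4642; DFL = €956,988.00 ÷ €425,196.00 = 2.2507.
DCL = DOL × DFL = 1.4642 × 2.2507 = 3.2955.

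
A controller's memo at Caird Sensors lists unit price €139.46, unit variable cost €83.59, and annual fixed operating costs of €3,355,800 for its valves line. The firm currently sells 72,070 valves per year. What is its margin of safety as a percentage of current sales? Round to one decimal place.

16.7%

Each unit contributes €139.46 − €83.59 = €55.87. Break-even units = €3,355,800 ÷ €55.87 = 60,064.44; break-even revenue = 60,064.44 × €139.46 = €8,376,586.15.
Current sales = 72,070 × €139.46 = €10,050,882.20.
Margin of safety = (€10,050,882.20 − €8,376,586.15) ÷ €10,050,882.20 = 16.7%.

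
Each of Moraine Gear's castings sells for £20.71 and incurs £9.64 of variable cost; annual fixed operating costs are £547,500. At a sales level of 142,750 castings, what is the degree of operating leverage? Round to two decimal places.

Contribution at this volume is 142,750 × £11.07 = £1,580,242.50.
EBIT = £1,580,242.50 − £547,500 = £1,032,742.50.
DOL = contribution ÷ EBIT = £1,580,242.50 ÷ £1,032,742.50 = 1.5301.

1.53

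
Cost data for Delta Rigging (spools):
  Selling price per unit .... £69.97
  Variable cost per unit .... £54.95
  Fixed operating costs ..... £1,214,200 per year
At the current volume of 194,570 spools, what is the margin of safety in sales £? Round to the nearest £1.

Each unit contributes £69.97 − £54.95 = £15.02. Break-even units = £1,214,200 ÷ £15.02 = 80,838.88; break-even revenue = 80,838.88 × £69.97 = £5,656,296.54.
Current sales = 194,570 × £69.97 = £13,614,062.90.
Margin of safety = £13,614,062.90 − £5,656,296.54 = £7,957,766.

£7,957,766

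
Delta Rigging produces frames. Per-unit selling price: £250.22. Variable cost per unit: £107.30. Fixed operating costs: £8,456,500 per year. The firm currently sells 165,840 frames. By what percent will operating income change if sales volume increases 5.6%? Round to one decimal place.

+8.7%

Total contribution margin = 165,840 × £142.92 = £23,701,852.80.
Operating income = contribution − fixed costs = £23,701,852.80 − £8,456,500 = £15,245,352.80.
Degree of operating leverage = £23,701,852.80 / £15,245,352.80 = 1.5547.
So EBIT moves 1.5547 × (+5.6%) = +8.7%.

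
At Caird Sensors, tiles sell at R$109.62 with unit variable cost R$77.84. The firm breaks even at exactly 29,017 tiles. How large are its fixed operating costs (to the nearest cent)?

Contribution margin per unit = R$109.62 − R$77.84 = R$31.78.
Fixed costs = break-even units × CM = 29,017 × R$31.78 = R$922,160.26.

R$922,160.26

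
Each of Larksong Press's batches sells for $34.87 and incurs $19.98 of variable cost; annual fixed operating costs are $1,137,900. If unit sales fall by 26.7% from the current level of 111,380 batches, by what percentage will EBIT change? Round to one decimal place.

Total contribution margin = 111,380 × $14.89 = $1,658,448.20.
EBIT = $1,658,448.20 − $1,137,900 = $520,548.20.
So DOL = total CM / EBIT = $1,658,448.20 / $520,548.20 = 3.1860.
%ΔEBIT = DOL × %ΔSales = 3.1860 × -26.7% = -85.1%.

-85.1%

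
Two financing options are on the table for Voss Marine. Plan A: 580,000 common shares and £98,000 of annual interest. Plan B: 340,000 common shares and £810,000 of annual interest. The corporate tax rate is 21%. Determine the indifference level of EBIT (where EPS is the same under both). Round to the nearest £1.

Set EPS_A = EPS_B: (EBIT − £98,000)(1 − 0.21) ÷ 580,000 = (EBIT − £810,000)(1 − 0.21) ÷ 340,000.
The (1 − t) factor cancels: (EBIT − 98,000) × 340,000 = (EBIT − 810,000) × 580,000.
EBIT × (580,000 − 340,000) = 810,000 × 580,000 − 98,000 × 340,000 = 436,480,000,000, so EBIT = 436,480,000,000 ÷ 240,000 = 1,818,666.67.

£1,818,667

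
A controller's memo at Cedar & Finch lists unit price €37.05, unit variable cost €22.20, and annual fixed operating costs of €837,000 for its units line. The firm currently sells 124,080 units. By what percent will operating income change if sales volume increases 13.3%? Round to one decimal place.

+24.4%

Contribution at this volume is 124,080 × €14.85 = €1,842,588.00.
Operating income = contribution − fixed costs = €1,842,588.00 − €837,000 = €1,005,588.00.
Degree of operating leverage = €1,842,588.00 / €1,005,588.00 = 1.8323.
%ΔEBIT = DOL × %ΔSales = 1.8323 × +13.3% = +24.4%.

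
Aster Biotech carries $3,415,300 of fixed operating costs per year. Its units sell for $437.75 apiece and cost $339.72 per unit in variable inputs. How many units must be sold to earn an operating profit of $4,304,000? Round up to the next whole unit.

78,745 units

Unit CM = price − variable cost = $437.75 − $339.72 = $98.03.
Required volume = (fixed costs + target profit) ÷ CM = ($3,415,300 + $4,304,000) ÷ $98.03 = 78,744.26, so 78,745 units.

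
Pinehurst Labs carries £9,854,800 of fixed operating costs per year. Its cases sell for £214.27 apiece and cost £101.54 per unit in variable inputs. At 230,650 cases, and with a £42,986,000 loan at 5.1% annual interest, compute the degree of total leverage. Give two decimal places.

Contribution at this volume is 230,650 × £112.73 = £26,001,174.50.
EBIT = £26,001,174.50 − £9,854,800 = £16,146,374.50. Interest = £2,192,286.00.
DOL = £26,001,174.50 ÷ £16,146,374.50 = 1.6103; DFL = £16,146,374.50 ÷ £13,954,088.50 = 1.1571.
Combined leverage = 1.6103 × 1.1571 = 1.8633.

1.86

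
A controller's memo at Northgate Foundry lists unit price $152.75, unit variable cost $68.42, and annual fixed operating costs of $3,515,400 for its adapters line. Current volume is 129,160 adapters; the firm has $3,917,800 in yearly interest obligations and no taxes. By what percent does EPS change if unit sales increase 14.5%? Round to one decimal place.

At 129,160 units, contribution = 129,160 × $84.33 = $10,892,062.80.
Subtracting fixed costs: EBIT = $10,892,062.80 − $3,515,400 = $7,376,662.80.
Interest = $3,917,800.00, so EBIT − I = $3,458,862.80.
Degree of combined leverage = contribution ÷ (EBIT − I) = $10,892,062.80 ÷ $3,458,862.80 = 3.1490.
%ΔEPS = DCL × %ΔSales = 3.1490 × +14.5% = +45.7%.

+45.7%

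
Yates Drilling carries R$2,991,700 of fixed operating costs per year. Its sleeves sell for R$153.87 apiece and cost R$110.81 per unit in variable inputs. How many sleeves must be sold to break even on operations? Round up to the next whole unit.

69,478 sleeves

Each unit contributes R$153.87 − R$110.81 = R$43.06.
Units to break even: R$2,991,700 ÷ R$43.06 = 69,477.47, rounded up to 69,478.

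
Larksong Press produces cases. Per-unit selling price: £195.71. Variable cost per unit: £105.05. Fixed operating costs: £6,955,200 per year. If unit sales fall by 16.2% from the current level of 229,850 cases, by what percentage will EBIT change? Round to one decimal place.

-24.3%

Contribution at this volume is 229,850 × £90.66 = £20,838,201.00.
EBIT = £20,838,201.00 − £6,955,200 = £13,883,001.00.
So DOL = total CM / EBIT = £20,838,201.00 / £13,883,001.00 = 1.5010.
So EBIT moves 1.5010 × (-16.2%) = -24.3%.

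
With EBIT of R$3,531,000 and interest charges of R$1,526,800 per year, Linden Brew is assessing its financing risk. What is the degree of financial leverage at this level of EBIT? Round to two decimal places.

1.76

Interest = R$1,526,800.00.
Degree of financial leverage = EBIT / (EBIT − interest) = R$3,531,000 / R$2,004,200.00 = 1.7618.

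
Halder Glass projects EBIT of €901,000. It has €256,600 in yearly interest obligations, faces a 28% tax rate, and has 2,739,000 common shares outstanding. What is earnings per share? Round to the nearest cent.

Pre-tax income = €901,000 − €256,600.00 = €644,400.00.
After tax at 28%: net income = €644,400.00 × 0.72 = €463,968.00.
Per share: €463,968.00 / 2,739,000 shares = €0.17.

€0.17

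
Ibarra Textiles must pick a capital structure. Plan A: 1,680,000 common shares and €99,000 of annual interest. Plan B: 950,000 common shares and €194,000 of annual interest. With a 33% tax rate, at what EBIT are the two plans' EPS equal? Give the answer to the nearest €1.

€317,630

Set EPS_A = EPS_B: (EBIT − €99,000)(1 − 0.33) ÷ 1,680,000 = (EBIT − €194,000)(1 − 0.33) ÷ 950,000.
The (1 − t) factor cancels: (EBIT − 99,000) × 950,000 = (EBIT − 194,000) × 1,680,000.
Solving, EBIT = (194,000·1,680,000 − 99,000·950,000) / (1,680,000 − 950,000) = 231,870,000,000 / 730,000 = 317,630.14.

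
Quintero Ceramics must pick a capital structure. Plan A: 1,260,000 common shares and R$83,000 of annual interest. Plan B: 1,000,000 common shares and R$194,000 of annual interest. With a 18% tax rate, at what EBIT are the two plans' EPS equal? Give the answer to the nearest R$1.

R$620,923

Set EPS_A = EPS_B: (EBIT − R$83,000)(1 − 0.18) ÷ 1,260,000 = (EBIT − R$194,000)(1 − 0.18) ÷ 1,000,000.
The (1 − t) factor cancels: (EBIT − 83,000) × 1,000,000 = (EBIT − 194,000) × 1,260,000.
Solving, EBIT = (194,000·1,260,000 − 83,000·1,000,000) / (1,260,000 − 1,000,000) = 161,440,000,000 / 260,000 = 620,923.08.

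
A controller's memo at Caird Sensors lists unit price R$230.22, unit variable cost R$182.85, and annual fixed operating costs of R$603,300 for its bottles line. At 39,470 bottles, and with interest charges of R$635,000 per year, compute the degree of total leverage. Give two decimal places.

2.96

Total contribution margin = 39,470 × R$47.37 = R$1,869,693.90.
Subtracting fixed costs: EBIT = R$1,869,693.90 − R$603,300 = R$1,266,393.90. Interest = R$635,000.00, so EBIT − I = R$631,393.90.
Degree of total leverage = total CM / (EBIT − interest) = R$1,869,693.90 / R$631,393.90 = 2.9612.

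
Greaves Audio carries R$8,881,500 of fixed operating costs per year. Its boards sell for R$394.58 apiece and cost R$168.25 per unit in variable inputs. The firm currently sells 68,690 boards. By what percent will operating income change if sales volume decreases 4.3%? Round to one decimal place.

At 68,690 units, contribution = 68,690 × R$226.33 = R$15,546,607.70.
Subtracting fixed costs: EBIT = R$15,546,607.70 − R$8,881,500 = R$6,665,107.70.
DOL = contribution ÷ EBIT = R$15,546,607.70 ÷ R$6,665,107.70 = 2.3325.
So EBIT moves 2.3325 × (-4.3%) = -10.0%.

-10.0%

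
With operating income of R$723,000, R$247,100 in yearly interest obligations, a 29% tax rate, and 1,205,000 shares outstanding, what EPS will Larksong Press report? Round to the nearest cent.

R$0.28

Interest = R$247,100.00, so EBT = R$723,000 − R$247,100.00 = R$475,900.00.
After tax at 29%: net income = R$475,900.00 × 0.71 = R$337,889.00.
Per share: R$337,889.00 / 1,205,000 shares = R$0.28.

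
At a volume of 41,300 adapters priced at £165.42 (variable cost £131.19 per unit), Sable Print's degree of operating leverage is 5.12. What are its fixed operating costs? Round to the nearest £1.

Contribution at this volume is 41,300 × £34.23 = £1,413,699.00.
Since DOL = CM ÷ EBIT, EBIT = £1,413,699.00 ÷ 5.12 = £276,113.09.
Fixed costs = CM − EBIT = £1,413,699.00 − £276,113.09 = £1,137,586.

£1,137,586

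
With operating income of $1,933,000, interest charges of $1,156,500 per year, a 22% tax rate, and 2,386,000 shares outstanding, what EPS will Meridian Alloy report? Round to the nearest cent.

Interest = $1,156,500.00, so EBT = $1,933,000 − $1,156,500.00 = $776,500.00.
Net income = $776,500.00 × (1 − 0.22) = $605,670.00.
Per share: $605,670.00 / 2,386,000 shares = $0.25.

$0.25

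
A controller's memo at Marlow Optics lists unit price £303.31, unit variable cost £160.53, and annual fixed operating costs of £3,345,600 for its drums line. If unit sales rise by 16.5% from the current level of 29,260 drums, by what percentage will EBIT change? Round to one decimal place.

+82.8%

At 29,260 units, contribution = 29,260 × £142.78 = £4,177,742.80.
EBIT = £4,177,742.80 − £3,345,600 = £832,142.80.
Degree of operating leverage = £4,177,742.80 / £832,142.80 = 5.0205.
So EBIT moves 5.0205 × (+16.5%) = +82.8%.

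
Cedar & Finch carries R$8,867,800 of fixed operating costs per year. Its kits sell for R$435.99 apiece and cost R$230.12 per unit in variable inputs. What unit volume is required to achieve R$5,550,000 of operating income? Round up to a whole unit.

Unit CM = price − variable cost = R$435.99 − R$230.12 = R$205.87.
Units = (FC + target) / CM = (R$8,867,800 + R$5,550,000) / R$205.87 = 70,033.52, so 70,034 kits.

70,034 kits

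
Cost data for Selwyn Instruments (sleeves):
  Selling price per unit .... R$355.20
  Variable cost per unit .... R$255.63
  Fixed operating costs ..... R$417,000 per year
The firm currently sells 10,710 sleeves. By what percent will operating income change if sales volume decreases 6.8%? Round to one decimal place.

Total contribution margin = 10,710 × R$99.57 = R$1,066,394.70.
Subtracting fixed costs: EBIT = R$1,066,394.70 − R$417,000 = R$649,394.70.
DOL = contribution ÷ EBIT = R$1,066,394.70 ÷ R$649,394.70 = 1.6421.
So EBIT moves 1.6421 × (-6.8%) = -11.2%.

-11.2%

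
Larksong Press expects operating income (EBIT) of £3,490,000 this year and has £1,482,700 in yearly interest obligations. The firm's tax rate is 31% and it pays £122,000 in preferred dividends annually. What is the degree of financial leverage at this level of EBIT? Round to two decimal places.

1.91

Annual interest charges come to £1,482,700.00.
Preferred dividends grossed up pre-tax: £122,000 / (1 − 0.31) = £176,811.59.
DFL = EBIT ÷ [EBIT − I − D_p/(1−t)] = £3,490,000 ÷ [£3,490,000 − £1,482,700.00 − £176,811.59] = £3,490,000 ÷ £1,830,488.41 = 1.9066.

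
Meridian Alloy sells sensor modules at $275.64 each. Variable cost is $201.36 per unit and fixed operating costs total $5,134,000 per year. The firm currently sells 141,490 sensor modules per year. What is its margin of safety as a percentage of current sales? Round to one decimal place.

Contribution margin per unit = $275.64 − $201.36 = $74.28. Break-even units = $5,134,000 ÷ $74.28 = 69,116.86; break-even revenue = 69,116.86 × $275.64 = $19,051,369.95.
Current sales = 141,490 × $275.64 = $39,000,303.60.
Margin of safety = ($39,000,303.60 − $19,051,369.95) ÷ $39,000,303.60 = 51.2%.

51.2%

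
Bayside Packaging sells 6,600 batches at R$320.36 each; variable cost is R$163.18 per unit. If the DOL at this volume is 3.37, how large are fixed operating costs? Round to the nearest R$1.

Total contribution margin = 6,600 × R$157.18 = R$1,037,388.00.
DOL = contribution / EBIT, so EBIT = R$1,037,388.00 / 3.37 = R$307,830.27.
And FC = contribution − EBIT = R$1,037,388.00 − R$307,830.27 = R$729,558.

R$729,558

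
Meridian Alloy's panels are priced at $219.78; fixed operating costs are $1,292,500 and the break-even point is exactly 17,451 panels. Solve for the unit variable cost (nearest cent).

Contribution per unit must be FC / Q = $1,292,500 / 17,451 = $74.0645.
Variable cost per unit = $219.78 − $74.0645 = $145.72.

$145.72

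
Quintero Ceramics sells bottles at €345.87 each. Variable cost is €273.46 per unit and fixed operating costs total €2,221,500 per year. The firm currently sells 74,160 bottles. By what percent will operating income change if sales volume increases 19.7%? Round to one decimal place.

+33.6%

At 74,160 units, contribution = 74,160 × €72.41 = €5,369,925.60.
EBIT = €5,369,925.60 − €2,221,500 = €3,148,425.60.
So DOL = total CM / EBIT = €5,369,925.60 / €3,148,425.60 = 1.7056.
%ΔEBIT = DOL × %ΔSales = 1.7056 × +19.7% = +33.6%.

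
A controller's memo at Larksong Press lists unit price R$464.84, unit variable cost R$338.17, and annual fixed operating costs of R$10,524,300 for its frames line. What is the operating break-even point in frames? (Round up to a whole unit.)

Unit CM = price − variable cost = R$464.84 − R$338.17 = R$126.67.
Break-even Q = R$10,524,300 / R$126.67 = 83,084.39 → 83,085 frames.

83,085 frames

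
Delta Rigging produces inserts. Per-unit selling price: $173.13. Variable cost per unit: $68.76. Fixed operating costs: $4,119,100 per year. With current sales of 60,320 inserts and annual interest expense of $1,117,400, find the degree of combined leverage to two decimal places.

Total contribution margin = 60,320 × $104.37 = $6,295,598.40.
Subtracting fixed costs: EBIT = $6,295,598.40 − $4,119,100 = $2,176,498.40. Interest = $1,117,400.00.
DOL = $6,295,598.40 ÷ $2,176,498.40 = 2.8925; DFL = $2,176,498.40 ÷ $1,059,098.40 = 2.0550.
Combined leverage = 2.8925 × 2.0550 = 5.9441.

5.94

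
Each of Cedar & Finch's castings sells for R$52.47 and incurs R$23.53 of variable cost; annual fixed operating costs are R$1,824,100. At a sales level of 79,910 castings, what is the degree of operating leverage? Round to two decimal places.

4.73

At 79,910 units, contribution = 79,910 × R$28.94 = R$2,312,595.40.
EBIT = R$2,312,595.40 − R$1,824,100 = R$488,495.40.
Degree of operating leverage = R$2,312,595.40 / R$488,495.40 = 4.7341.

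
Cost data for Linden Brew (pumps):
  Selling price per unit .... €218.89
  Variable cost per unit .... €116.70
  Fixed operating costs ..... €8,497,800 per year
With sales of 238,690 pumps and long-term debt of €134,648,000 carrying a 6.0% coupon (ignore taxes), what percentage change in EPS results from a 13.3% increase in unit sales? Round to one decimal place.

At 238,690 units, contribution = 238,690 × €102.19 = €24,391,731.10.
Operating income = contribution − fixed costs = €24,391,731.10 − €8,497,800 = €15,893,931.10.
After interest of €8,078,880.00, pre-tax earnings = €7,815,051.10.
Degree of combined leverage = contribution ÷ (EBIT − I) = €24,391,731.10 ÷ €7,815,051.10 = 3.1211.
EPS therefore changes by 3.1211 × (+13.3%) = +41.5%.

+41.5%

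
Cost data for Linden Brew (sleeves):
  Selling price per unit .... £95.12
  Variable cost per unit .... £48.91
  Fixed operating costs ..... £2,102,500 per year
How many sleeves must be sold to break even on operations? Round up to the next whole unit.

45,499 sleeves

Unit CM = price − variable cost = £95.12 − £48.91 = £46.21.
Break-even volume = fixed costs ÷ CM per unit = £2,102,500 ÷ £46.21 = 45,498.81, so 45,499 sleeves.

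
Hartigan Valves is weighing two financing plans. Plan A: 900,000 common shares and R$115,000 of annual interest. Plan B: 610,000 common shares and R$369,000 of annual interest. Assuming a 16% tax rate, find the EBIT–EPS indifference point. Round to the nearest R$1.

R$903,276

Set EPS_A = EPS_B: (EBIT − R$115,000)(1 − 0.16) ÷ 900,000 = (EBIT − R$369,000)(1 − 0.16) ÷ 610,000.
The (1 − t) factor cancels: (EBIT − 115,000) × 610,000 = (EBIT − 369,000) × 900,000.
EBIT × (900,000 − 610,000) = 369,000 × 900,000 − 115,000 × 610,000 = 261,950,000,000, so EBIT = 261,950,000,000 ÷ 290,000 = 903,275.86.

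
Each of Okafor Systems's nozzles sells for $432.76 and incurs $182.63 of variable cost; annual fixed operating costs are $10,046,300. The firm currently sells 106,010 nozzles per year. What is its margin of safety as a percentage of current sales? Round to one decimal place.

62.1%

Contribution margin per unit = $432.76 − $182.63 = $250.13. Break-even units = $10,046,300 ÷ $250.13 = 40,164.31; break-even revenue = 40,164.31 × $432.76 = $17,381,508.77.
Actual sales revenue = 106,010 × $432.76 = $45,876,887.60.
Margin of safety = ($45,876,887.60 − $17,381,508.77) ÷ $45,876,887.60 = 62.1%.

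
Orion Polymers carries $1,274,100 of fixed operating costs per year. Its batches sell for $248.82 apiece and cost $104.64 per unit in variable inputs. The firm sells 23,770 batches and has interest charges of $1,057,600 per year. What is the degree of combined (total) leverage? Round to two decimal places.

3.13

Contribution at this volume is 23,770 × $144.18 = $3,427,158.60.
EBIT = $3,427,158.60 − $1,274,100 = $2,153,058.60. Interest = $1,057,600.00.
DOL = $3,427,158.60 ÷ $2,153,058.60 = 1.5918; DFL = $2,153,058.60 ÷ $1,095,458.60 = 1.9654.
Combined leverage = 1.5918 × 1.9654 = 3.1285.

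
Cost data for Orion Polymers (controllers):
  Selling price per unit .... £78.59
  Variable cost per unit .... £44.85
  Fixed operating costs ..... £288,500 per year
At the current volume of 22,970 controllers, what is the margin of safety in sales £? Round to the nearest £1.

£1,133,214

Unit CM = price − variable cost = £78.59 − £44.85 = £33.74. Break-even units = £288,500 ÷ £33.74 = 8,550.68; break-even revenue = 8,550.68 × £78.59 = £671,998.07.
Current sales = 22,970 × £78.59 = £1,805,212.30.
Margin of safety = £1,805,212.30 − £671,998.07 = £1,133,214.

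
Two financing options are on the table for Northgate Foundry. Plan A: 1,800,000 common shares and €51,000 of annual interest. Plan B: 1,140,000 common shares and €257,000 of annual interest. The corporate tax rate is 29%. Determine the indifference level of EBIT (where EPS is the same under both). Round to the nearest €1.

€612,818

At indifference, (EBIT − 51,000)(1 − t)/1,800,000 = (EBIT − 257,000)(1 − t)/1,140,000.
Cancelling (1 − t) and cross-multiplying: 1,140,000·(EBIT − 51,000) = 1,800,000·(EBIT − 257,000).
EBIT × (1,800,000 − 1,140,000) = 257,000 × 1,800,000 − 51,000 × 1,140,000 = 404,460,000,000, so EBIT = 404,460,000,000 ÷ 660,000 = 612,818.18.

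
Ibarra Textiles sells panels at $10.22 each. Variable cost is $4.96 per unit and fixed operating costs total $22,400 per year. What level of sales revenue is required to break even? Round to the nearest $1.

CM per unit = $10.22 − $4.96 = $5.26; CM ratio = $5.26 / $10.22 = 0.5147.
Break-even revenue = fixed costs × price ÷ CM = $22,400 × $10.22 ÷ $5.26 = $43,522.

$43,522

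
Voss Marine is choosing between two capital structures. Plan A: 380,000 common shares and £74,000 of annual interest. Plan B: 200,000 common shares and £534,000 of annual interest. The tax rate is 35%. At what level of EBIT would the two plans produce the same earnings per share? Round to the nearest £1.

£1,045,111

At indifference, (EBIT − 74,000)(1 − t)/380,000 = (EBIT − 534,000)(1 − t)/200,000.
Cancelling (1 − t) and cross-multiplying: 200,000·(EBIT − 74,000) = 380,000·(EBIT − 534,000).
EBIT × (380,000 − 200,000) = 534,000 × 380,000 − 74,000 × 200,000 = 188,120,000,000, so EBIT = 188,120,000,000 ÷ 180,000 = 1,045,111.11.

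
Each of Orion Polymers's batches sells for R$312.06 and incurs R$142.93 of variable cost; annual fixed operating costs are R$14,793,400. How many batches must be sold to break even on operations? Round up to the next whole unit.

Each unit contributes R$312.06 − R$142.93 = R$169.13.
Break-even volume = fixed costs ÷ CM per unit = R$14,793,400 ÷ R$169.13 = 87,467.63, so 87,468 batches.

87,468 batches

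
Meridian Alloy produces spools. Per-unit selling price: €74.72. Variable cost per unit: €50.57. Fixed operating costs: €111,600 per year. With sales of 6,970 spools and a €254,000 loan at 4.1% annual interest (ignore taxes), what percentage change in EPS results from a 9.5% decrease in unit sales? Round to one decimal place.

Contribution at this volume is 6,970 × €24.15 = €168,325.50.
EBIT = €168,325.50 − €111,600 = €56,725.50.
Interest = €10,414.00, so EBIT − I = €46,311.50.
Degree of combined leverage = contribution ÷ (EBIT − I) = €168,325.50 ÷ €46,311.50 = 3.6346.
EPS therefore changes by 3.6346 × (-9.5%) = -34.5%.

-34.5%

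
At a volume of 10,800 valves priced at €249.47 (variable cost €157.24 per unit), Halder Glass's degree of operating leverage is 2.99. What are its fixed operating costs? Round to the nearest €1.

At 10,800 units, contribution = 10,800 × €92.23 = €996,084.00.
Since DOL = CM ÷ EBIT, EBIT = €996,084.00 ÷ 2.99 = €333,138.46.
Fixed costs = CM − EBIT = €996,084.00 − €333,138.46 = €662,946.

€662,946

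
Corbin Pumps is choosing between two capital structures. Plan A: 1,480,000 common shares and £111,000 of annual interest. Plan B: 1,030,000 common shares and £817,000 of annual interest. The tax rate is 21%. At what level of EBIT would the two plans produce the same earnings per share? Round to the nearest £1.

At indifference, (EBIT − 111,000)(1 − t)/1,480,000 = (EBIT − 817,000)(1 − t)/1,030,000.
The (1 − t) factor cancels: (EBIT − 111,000) × 1,030,000 = (EBIT − 817,000) × 1,480,000.
EBIT × (1,480,000 − 1,030,000) = 817,000 × 1,480,000 − 111,000 × 1,030,000 = 1,094,830,000,000, so EBIT = 1,094,830,000,000 ÷ 450,000 = 2,432,955.56.

£2,432,956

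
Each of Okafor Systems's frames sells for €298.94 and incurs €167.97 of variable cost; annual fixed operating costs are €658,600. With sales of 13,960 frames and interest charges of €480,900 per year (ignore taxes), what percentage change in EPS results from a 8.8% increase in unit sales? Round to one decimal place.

Contribution at this volume is 13,960 × €130.97 = €1,828,341.20.
EBIT = €1,828,341.20 − €658,600 = €1,169,741.20.
Interest = €480,900.00, so EBIT − I = €688,841.20.
Degree of combined leverage = contribution ÷ (EBIT − I) = €1,828,341.20 ÷ €688,841.20 = 2.6542.
EPS therefore changes by 2.6542 × (+8.8%) = +23.4%.

+23.4%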